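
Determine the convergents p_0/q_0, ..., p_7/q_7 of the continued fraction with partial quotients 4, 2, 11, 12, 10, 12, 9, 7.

4/1, 9/2, 103/23, 1245/278, 12553/2803, 151881/33914, 1379482/308029, 9808255/2190117

Using the convergent recurrence p_i = a_i*p_{i-1} + p_{i-2}, q_i = a_i*q_{i-1} + q_{i-2} with p_{-2}=0, p_{-1}=1, q_{-2}=1, q_{-1}=0:
  i=0: a_0=4, p_0 = 4*1 + 0 = 4, q_0 = 4*0 + 1 = 1.
  i=1: a_1=2, p_1 = 2*4 + 1 = 9, q_1 = 2*1 + 0 = 2.
  i=2: a_2=11, p_2 = 11*9 + 4 = 103, q_2 = 11*2 + 1 = 23.
  i=3: a_3=12, p_3 = 12*103 + 9 = 1245, q_3 = 12*23 + 2 = 278.
  i=4: a_4=10, p_4 = 10*1245 + 103 = 12553, q_4 = 10*278 + 23 = 2803.
  i=5: a_5=12, p_5 = 12*12553 + 1245 = 151881, q_5 = 12*2803 + 278 = 33914.
  i=6: a_6=9, p_6 = 9*151881 + 12553 = 1379482, q_6 = 9*33914 + 2803 = 308029.
  i=7: a_7=7, p_7 = 7*1379482 + 151881 = 9808255, q_7 = 7*308029 + 33914 = 2190117.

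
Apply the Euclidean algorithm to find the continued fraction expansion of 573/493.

[1; 6, 6, 6, 2]

Run the Euclidean algorithm on 573 and 493; the successive quotients are the partial quotients a_0, a_1, ... (each step inverts the fractional part left over by the previous one):
  573 = 1*493 + 80, so a_0 = 1.
  493 = 6*80 + 13, so a_1 = 6.
  80 = 6*13 + 2, so a_2 = 6.
  13 = 6*2 + 1, so a_3 = 6.
  2 = 2*1 + 0, so a_4 = 2.
The remainder reaches 0 after 5 divisions, so the expansion has 5 partial quotients, read off in order.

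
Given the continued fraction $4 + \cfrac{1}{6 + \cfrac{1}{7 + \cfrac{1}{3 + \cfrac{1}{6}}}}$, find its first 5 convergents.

4/1, 25/6, 179/43, 562/135, 3551/853

Using the convergent recurrence p_i = a_i*p_{i-1} + p_{i-2}, q_i = a_i*q_{i-1} + q_{i-2} with p_{-2}=0, p_{-1}=1, q_{-2}=1, q_{-1}=0:
  i=0: a_0=4, p_0 = 4*1 + 0 = 4, q_0 = 4*0 + 1 = 1.
  i=1: a_1=6, p_1 = 6*4 + 1 = 25, q_1 = 6*1 + 0 = 6.
  i=2: a_2=7, p_2 = 7*25 + 4 = 179, q_2 = 7*6 + 1 = 43.
  i=3: a_3=3, p_3 = 3*179 + 25 = 562, q_3 = 3*43 + 6 = 135.
  i=4: a_4=6, p_4 = 6*562 + 179 = 3551, q_4 = 6*135 + 43 = 853.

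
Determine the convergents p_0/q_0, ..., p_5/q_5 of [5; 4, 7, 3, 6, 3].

Using the convergent recurrence p_i = a_i*p_{i-1} + p_{i-2}, q_i = a_i*q_{i-1} + q_{i-2} with p_{-2}=0, p_{-1}=1, q_{-2}=1, q_{-1}=0:
  i=0: a_0=5, p_0 = 5*1 + 0 = 5, q_0 = 5*0 + 1 = 1.
  i=1: a_1=4, p_1 = 4*5 + 1 = 21, q_1 = 4*1 + 0 = 4.
  i=2: a_2=7, p_2 = 7*21 + 5 = 152, q_2 = 7*4 + 1 = 29.
  i=3: a_3=3, p_3 = 3*152 + 21 = 477, q_3 = 3*29 + 4 = 91.
  i=4: a_4=6, p_4 = 6*477 + 152 = 3014, q_4 = 6*91 + 29 = 575.
  i=5: a_5=3, p_5 = 3*3014 + 477 = 9519, q_5 = 3*575 + 91 = 1816.

5/1, 21/4, 152/29, 477/91, 3014/575, 9519/1816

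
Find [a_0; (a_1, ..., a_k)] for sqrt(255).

[15; (1, 30)]

Write x_i = (sqrt(255) + m_i)/d_i with (m_0, d_0) = (0, 1). a_0 = floor(sqrt(255)) = 15, since 15^2 = 225 <= 255 < 256 = 16^2.
Iterate m_{i+1} = d_i*a_i - m_i, d_{i+1} = (255 - m_{i+1}^2)/d_i, a_{i+1} = floor((a_0 + m_{i+1})/d_{i+1}):
  m_1 = 1*15 - 0 = 15, d_1 = (255 - 15^2)/1 = 30/1 = 30, a_1 = floor((15 + 15)/30) = 1.
  m_2 = 30*1 - 15 = 15, d_2 = (255 - 15^2)/30 = 30/30 = 1, a_2 = floor((15 + 15)/1) = 30.
  m_3 = 1*30 - 15 = 15, d_3 = (255 - 15^2)/1 = 30/1 = 30: (m_3, d_3) = (m_1, d_1) = (15, 30), so from here the quotients repeat a_1, a_2; the period length is 2.
Hence the expansion of sqrt(255) is a_0 = 15 followed by the repeating block 1, 30 (period 2).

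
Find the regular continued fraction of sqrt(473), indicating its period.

[21; (1, 2, 1, 42)]

Write x_i = (sqrt(473) + m_i)/d_i with (m_0, d_0) = (0, 1). a_0 = floor(sqrt(473)) = 21, since 21^2 = 441 <= 473 < 484 = 22^2.
Iterate m_{i+1} = d_i*a_i - m_i, d_{i+1} = (473 - m_{i+1}^2)/d_i, a_{i+1} = floor((a_0 + m_{i+1})/d_{i+1}):
  m_1 = 1*21 - 0 = 21, d_1 = (473 - 21^2)/1 = 32/1 = 32, a_1 = floor((21 + 21)/32) = 1.
  m_2 = 32*1 - 21 = 11, d_2 = (473 - 11^2)/32 = 352/32 = 11, a_2 = floor((21 + 11)/11) = 2.
  m_3 = 11*2 - 11 = 11, d_3 = (473 - 11^2)/11 = 352/11 = 32, a_3 = floor((21 + 11)/32) = 1.
  m_4 = 32*1 - 11 = 21, d_4 = (473 - 21^2)/32 = 32/32 = 1, a_4 = floor((21 + 21)/1) = 42.
  m_5 = 1*42 - 21 = 21, d_5 = (473 - 21^2)/1 = 32/1 = 32: (m_5, d_5) = (m_1, d_1) = (21, 32), so from here the quotients repeat a_1, ..., a_4; the period length is 4.
Hence the expansion of sqrt(473) is a_0 = 21 followed by the repeating block 1, 2, 1, 42 (period 4).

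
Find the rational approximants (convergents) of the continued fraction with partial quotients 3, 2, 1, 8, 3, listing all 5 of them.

Using the convergent recurrence p_i = a_i*p_{i-1} + p_{i-2}, q_i = a_i*q_{i-1} + q_{i-2} with p_{-2}=0, p_{-1}=1, q_{-2}=1, q_{-1}=0:
  i=0: a_0=3, p_0 = 3*1 + 0 = 3, q_0 = 3*0 + 1 = 1.
  i=1: a_1=2, p_1 = 2*3 + 1 = 7, q_1 = 2*1 + 0 = 2.
  i=2: a_2=1, p_2 = 1*7 + 3 = 10, q_2 = 1*2 + 1 = 3.
  i=3: a_3=8, p_3 = 8*10 + 7 = 87, q_3 = 8*3 + 2 = 26.
  i=4: a_4=3, p_4 = 3*87 + 10 = 271, q_4 = 3*26 + 3 = 81.

3/1, 7/2, 10/3, 87/26, 271/81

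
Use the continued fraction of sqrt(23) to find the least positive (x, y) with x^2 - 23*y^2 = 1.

(x, y) = (24, 5)

First expand sqrt(23) as a continued fraction. With x_i = (sqrt(23) + m_i)/d_i and (m_0, d_0) = (0, 1): a_0 = floor(sqrt(23)) = 4, since 4^2 = 16 <= 23 < 25 = 5^2.
Iterate m_{i+1} = d_i*a_i - m_i, d_{i+1} = (23 - m_{i+1}^2)/d_i, a_{i+1} = floor((a_0 + m_{i+1})/d_{i+1}):
  m_1 = 1*4 - 0 = 4, d_1 = (23 - 4^2)/1 = 7/1 = 7, a_1 = floor((4 + 4)/7) = 1.
  m_2 = 7*1 - 4 = 3, d_2 = (23 - 3^2)/7 = 14/7 = 2, a_2 = floor((4 + 3)/2) = 3.
  m_3 = 2*3 - 3 = 3, d_3 = (23 - 3^2)/2 = 14/2 = 7, a_3 = floor((4 + 3)/7) = 1.
  m_4 = 7*1 - 3 = 4, d_4 = (23 - 4^2)/7 = 7/7 = 1, a_4 = floor((4 + 4)/1) = 8.
  m_5 = 1*8 - 4 = 4, d_5 = (23 - 4^2)/1 = 7/1 = 7: (m_5, d_5) = (m_1, d_1) = (4, 7), so from here the quotients repeat a_1, ..., a_4; the period length is 4.
So sqrt(23) = [4; (1, 3, 1, 8)] with period length k = 4.
k is even, so the fundamental solution of x^2 - 23y^2 = 1 is (p_{k-1}, q_{k-1}) = (p_3, q_3); compute convergents through index 3.
Convergents (p_i = a_i*p_{i-1} + p_{i-2}, q_i = a_i*q_{i-1} + q_{i-2} with p_{-2}=0, p_{-1}=1, q_{-2}=1, q_{-1}=0):
  i=0: a_0=4, p_0 = 4*1 + 0 = 4, q_0 = 4*0 + 1 = 1.
  i=1: a_1=1, p_1 = 1*4 + 1 = 5, q_1 = 1*1 + 0 = 1.
  i=2: a_2=3, p_2 = 3*5 + 4 = 19, q_2 = 3*1 + 1 = 4.
  i=3: a_3=1, p_3 = 1*19 + 5 = 24, q_3 = 1*4 + 1 = 5.
Check: 24^2 - 23*5^2 = 576 - 575 = 1, so (x, y) = (24, 5) solves the equation, and by the theorem it is the least positive solution.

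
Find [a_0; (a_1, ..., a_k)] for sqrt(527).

[22; (1, 21, 1, 44)]

Write x_i = (sqrt(527) + m_i)/d_i with (m_0, d_0) = (0, 1). a_0 = floor(sqrt(527)) = 22, since 22^2 = 484 <= 527 < 529 = 23^2.
Iterate m_{i+1} = d_i*a_i - m_i, d_{i+1} = (527 - m_{i+1}^2)/d_i, a_{i+1} = floor((a_0 + m_{i+1})/d_{i+1}):
  m_1 = 1*22 - 0 = 22, d_1 = (527 - 22^2)/1 = 43/1 = 43, a_1 = floor((22 + 22)/43) = 1.
  m_2 = 43*1 - 22 = 21, d_2 = (527 - 21^2)/43 = 86/43 = 2, a_2 = floor((22 + 21)/2) = 21.
  m_3 = 2*21 - 21 = 21, d_3 = (527 - 21^2)/2 = 86/2 = 43, a_3 = floor((22 + 21)/43) = 1.
  m_4 = 43*1 - 21 = 22, d_4 = (527 - 22^2)/43 = 43/43 = 1, a_4 = floor((22 + 22)/1) = 44.
  m_5 = 1*44 - 22 = 22, d_5 = (527 - 22^2)/1 = 43/1 = 43: (m_5, d_5) = (m_1, d_1) = (22, 43), so from here the quotients repeat a_1, ..., a_4; the period length is 4.
Hence the expansion of sqrt(527) is a_0 = 22 followed by the repeating block 1, 21, 1, 44 (period 4).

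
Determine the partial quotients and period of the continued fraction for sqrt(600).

[24; (2, 48)]

Write x_i = (sqrt(600) + m_i)/d_i with (m_0, d_0) = (0, 1). a_0 = floor(sqrt(600)) = 24, since 24^2 = 576 <= 600 < 625 = 25^2.
Iterate m_{i+1} = d_i*a_i - m_i, d_{i+1} = (600 - m_{i+1}^2)/d_i, a_{i+1} = floor((a_0 + m_{i+1})/d_{i+1}):
  m_1 = 1*24 - 0 = 24, d_1 = (600 - 24^2)/1 = 24/1 = 24, a_1 = floor((24 + 24)/24) = 2.
  m_2 = 24*2 - 24 = 24, d_2 = (600 - 24^2)/24 = 24/24 = 1, a_2 = floor((24 + 24)/1) = 48.
  m_3 = 1*48 - 24 = 24, d_3 = (600 - 24^2)/1 = 24/1 = 24: (m_3, d_3) = (m_1, d_1) = (24, 24), so from here the quotients repeat a_1, a_2; the period length is 2.
Hence the expansion of sqrt(600) is a_0 = 24 followed by the repeating block 2, 48 (period 2).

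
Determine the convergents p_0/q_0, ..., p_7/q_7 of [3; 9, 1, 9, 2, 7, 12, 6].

Using the convergent recurrence p_i = a_i*p_{i-1} + p_{i-2}, q_i = a_i*q_{i-1} + q_{i-2} with p_{-2}=0, p_{-1}=1, q_{-2}=1, q_{-1}=0:
  i=0: a_0=3, p_0 = 3*1 + 0 = 3, q_0 = 3*0 + 1 = 1.
  i=1: a_1=9, p_1 = 9*3 + 1 = 28, q_1 = 9*1 + 0 = 9.
  i=2: a_2=1, p_2 = 1*28 + 3 = 31, q_2 = 1*9 + 1 = 10.
  i=3: a_3=9, p_3 = 9*31 + 28 = 307, q_3 = 9*10 + 9 = 99.
  i=4: a_4=2, p_4 = 2*307 + 31 = 645, q_4 = 2*99 + 10 = 208.
  i=5: a_5=7, p_5 = 7*645 + 307 = 4822, q_5 = 7*208 + 99 = 1555.
  i=6: a_6=12, p_6 = 12*4822 + 645 = 58509, q_6 = 12*1555 + 208 = 18868.
  i=7: a_7=6, p_7 = 6*58509 + 4822 = 355876, q_7 = 6*18868 + 1555 = 114763.

3/1, 28/9, 31/10, 307/99, 645/208, 4822/1555, 58509/18868, 355876/114763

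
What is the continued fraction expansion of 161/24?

Run the Euclidean algorithm on 161 and 24; the successive quotients are the partial quotients a_0, a_1, ... (each step inverts the fractional part left over by the previous one):
  161 = 6*24 + 17, so a_0 = 6.
  24 = 1*17 + 7, so a_1 = 1.
  17 = 2*7 + 3, so a_2 = 2.
  7 = 2*3 + 1, so a_3 = 2.
  3 = 3*1 + 0, so a_4 = 3.
The remainder reaches 0 after 5 divisions, so the expansion has 5 partial quotients, read off in order.

[6; 1, 2, 2, 3]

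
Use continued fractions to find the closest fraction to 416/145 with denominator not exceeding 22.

Expand x = 416/145 as a continued fraction with the Euclidean algorithm:
  416 = 2*145 + 126, so a_0 = 2.
  145 = 1*126 + 19, so a_1 = 1.
  126 = 6*19 + 12, so a_2 = 6.
  19 = 1*12 + 7, so a_3 = 1.
  12 = 1*7 + 5, so a_4 = 1.
  7 = 1*5 + 2, so a_5 = 1.
  5 = 2*2 + 1, so a_6 = 2.
  2 = 2*1 + 0, so a_7 = 2.
so x = [2; 1, 6, 1, 1, 1, 2, 2].
Convergents (p_i = a_i*p_{i-1} + p_{i-2}, q_i = a_i*q_{i-1} + q_{i-2} with p_{-2}=0, p_{-1}=1, q_{-2}=1, q_{-1}=0), until the denominator exceeds 22:
  i=0: a_0=2, p_0 = 2*1 + 0 = 2, q_0 = 2*0 + 1 = 1.
  i=1: a_1=1, p_1 = 1*2 + 1 = 3, q_1 = 1*1 + 0 = 1.
  i=2: a_2=6, p_2 = 6*3 + 2 = 20, q_2 = 6*1 + 1 = 7.
  i=3: a_3=1, p_3 = 1*20 + 3 = 23, q_3 = 1*7 + 1 = 8.
  i=4: a_4=1, p_4 = 1*23 + 20 = 43, q_4 = 1*8 + 7 = 15.
  i=5: a_5=1, p_5 = 1*43 + 23 = 66, q_5 = 1*15 + 8 = 23.
q_5 = 23 > 22, so the last convergent with denominator <= 22 is p_4/q_4 = 43/15.
The closest fraction with denominator <= 22 is either p_4/q_4 or the intermediate fraction (k*p_4 + p_3)/(k*q_4 + q_3) with the largest k >= 1 whose denominator stays <= 22; these approach x as k grows, and every other convergent or intermediate fraction in range is farther away.
Largest k: floor((22 - q_3)/q_4) = floor((22 - 8)/15) = 0.
Since k = 0, no intermediate fraction beyond p_4/q_4 has denominator <= 22, so the convergent 43/15 is the closest (its error is |416*15 - 43*145|/(145*15) = 5/2175).

43/15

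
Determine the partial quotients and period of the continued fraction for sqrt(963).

Write x_i = (sqrt(963) + m_i)/d_i with (m_0, d_0) = (0, 1). a_0 = floor(sqrt(963)) = 31, since 31^2 = 961 <= 963 < 1024 = 32^2.
Iterate m_{i+1} = d_i*a_i - m_i, d_{i+1} = (963 - m_{i+1}^2)/d_i, a_{i+1} = floor((a_0 + m_{i+1})/d_{i+1}):
  m_1 = 1*31 - 0 = 31, d_1 = (963 - 31^2)/1 = 2/1 = 2, a_1 = floor((31 + 31)/2) = 31.
  m_2 = 2*31 - 31 = 31, d_2 = (963 - 31^2)/2 = 2/2 = 1, a_2 = floor((31 + 31)/1) = 62.
  m_3 = 1*62 - 31 = 31, d_3 = (963 - 31^2)/1 = 2/1 = 2: (m_3, d_3) = (m_1, d_1) = (31, 2), so from here the quotients repeat a_1, a_2; the period length is 2.
Hence the expansion of sqrt(963) is a_0 = 31 followed by the repeating block 31, 62 (period 2).

[31; (31, 62)]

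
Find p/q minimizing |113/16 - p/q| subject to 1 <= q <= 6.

7/1

Expand x = 113/16 as a continued fraction with the Euclidean algorithm:
  113 = 7*16 + 1, so a_0 = 7.
  16 = 16*1 + 0, so a_1 = 16.
so x = [7; 16].
Convergents (p_i = a_i*p_{i-1} + p_{i-2}, q_i = a_i*q_{i-1} + q_{i-2} with p_{-2}=0, p_{-1}=1, q_{-2}=1, q_{-1}=0), until the denominator exceeds 6:
  i=0: a_0=7, p_0 = 7*1 + 0 = 7, q_0 = 7*0 + 1 = 1.
  i=1: a_1=16, p_1 = 16*7 + 1 = 113, q_1 = 16*1 + 0 = 16.
q_1 = 16 > 6, so the last convergent with denominator <= 6 is p_0/q_0 = 7/1.
The closest fraction with denominator <= 6 is either p_0/q_0 or the intermediate fraction (k*p_0 + p_{-1})/(k*q_0 + q_{-1}) with the largest k >= 1 whose denominator stays <= 6; these approach x as k grows, and every other convergent or intermediate fraction in range is farther away.
Largest k: floor((6 - q_{-1})/q_0) = floor((6 - 0)/1) = 6 (using the seeds p_{-1} = 1, q_{-1} = 0).
That gives (6*7 + 1)/(6*1 + 0) = 43/6.
Compare the errors: |x - 7/1| = |113*1 - 7*16|/(16*1) = 1/16, and |x - 43/6| = |113*6 - 43*16|/(16*6) = 10/96.
Cross-multiplying, 1*96 = 96 < 160 = 10*16, so 1/16 is smaller: the convergent 7/1 is closer to x than 43/6.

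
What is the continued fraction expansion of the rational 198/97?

[2; 24, 4]

Run the Euclidean algorithm on 198 and 97; the successive quotients are the partial quotients a_0, a_1, ... (each step inverts the fractional part left over by the previous one):
  198 = 2*97 + 4, so a_0 = 2.
  97 = 24*4 + 1, so a_1 = 24.
  4 = 4*1 + 0, so a_2 = 4.
The remainder reaches 0 after 3 divisions, so the expansion has 3 partial quotients, read off in order.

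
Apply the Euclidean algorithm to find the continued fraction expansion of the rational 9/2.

[4; 2]

Run the Euclidean algorithm on 9 and 2; the successive quotients are the partial quotients a_0, a_1, ... (each step inverts the fractional part left over by the previous one):
  9 = 4*2 + 1, so a_0 = 4.
  2 = 2*1 + 0, so a_1 = 2.
The remainder reaches 0 after 2 divisions, so the expansion has 2 partial quotients, read off in order.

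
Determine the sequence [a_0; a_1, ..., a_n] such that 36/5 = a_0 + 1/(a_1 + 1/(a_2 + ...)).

[7; 5]

Run the Euclidean algorithm on 36 and 5; the successive quotients are the partial quotients a_0, a_1, ... (each step inverts the fractional part left over by the previous one):
  36 = 7*5 + 1, so a_0 = 7.
  5 = 5*1 + 0, so a_1 = 5.
The remainder reaches 0 after 2 divisions, so the expansion has 2 partial quotients, read off in order.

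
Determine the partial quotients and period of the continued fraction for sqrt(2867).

Write x_i = (sqrt(2867) + m_i)/d_i with (m_0, d_0) = (0, 1). a_0 = floor(sqrt(2867)) = 53, since 53^2 = 2809 <= 2867 < 2916 = 54^2.
Iterate m_{i+1} = d_i*a_i - m_i, d_{i+1} = (2867 - m_{i+1}^2)/d_i, a_{i+1} = floor((a_0 + m_{i+1})/d_{i+1}):
  m_1 = 1*53 - 0 = 53, d_1 = (2867 - 53^2)/1 = 58/1 = 58, a_1 = floor((53 + 53)/58) = 1.
  m_2 = 58*1 - 53 = 5, d_2 = (2867 - 5^2)/58 = 2842/58 = 49, a_2 = floor((53 + 5)/49) = 1.
  m_3 = 49*1 - 5 = 44, d_3 = (2867 - 44^2)/49 = 931/49 = 19, a_3 = floor((53 + 44)/19) = 5.
  m_4 = 19*5 - 44 = 51, d_4 = (2867 - 51^2)/19 = 266/19 = 14, a_4 = floor((53 + 51)/14) = 7.
  m_5 = 14*7 - 51 = 47, d_5 = (2867 - 47^2)/14 = 658/14 = 47, a_5 = floor((53 + 47)/47) = 2.
  m_6 = 47*2 - 47 = 47, d_6 = (2867 - 47^2)/47 = 658/47 = 14, a_6 = floor((53 + 47)/14) = 7.
  m_7 = 14*7 - 47 = 51, d_7 = (2867 - 51^2)/14 = 266/14 = 19, a_7 = floor((53 + 51)/19) = 5.
  m_8 = 19*5 - 51 = 44, d_8 = (2867 - 44^2)/19 = 931/19 = 49, a_8 = floor((53 + 44)/49) = 1.
  m_9 = 49*1 - 44 = 5, d_9 = (2867 - 5^2)/49 = 2842/49 = 58, a_9 = floor((53 + 5)/58) = 1.
  m_10 = 58*1 - 5 = 53, d_10 = (2867 - 53^2)/58 = 58/58 = 1, a_10 = floor((53 + 53)/1) = 106.
  m_11 = 1*106 - 53 = 53, d_11 = (2867 - 53^2)/1 = 58/1 = 58: (m_11, d_11) = (m_1, d_1) = (53, 58), so from here the quotients repeat a_1, ..., a_10; the period length is 10.
Hence the expansion of sqrt(2867) is a_0 = 53 followed by the repeating block 1, 1, 5, 7, 2, 7, 5, 1, 1, 106 (period 10).

[53; (1, 1, 5, 7, 2, 7, 5, 1, 1, 106)]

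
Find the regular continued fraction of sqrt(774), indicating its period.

[27; (1, 4, 1, 1, 2, 1, 1, 4, 1, 54)]

Write x_i = (sqrt(774) + m_i)/d_i with (m_0, d_0) = (0, 1). a_0 = floor(sqrt(774)) = 27, since 27^2 = 729 <= 774 < 784 = 28^2.
Iterate m_{i+1} = d_i*a_i - m_i, d_{i+1} = (774 - m_{i+1}^2)/d_i, a_{i+1} = floor((a_0 + m_{i+1})/d_{i+1}):
  m_1 = 1*27 - 0 = 27, d_1 = (774 - 27^2)/1 = 45/1 = 45, a_1 = floor((27 + 27)/45) = 1.
  m_2 = 45*1 - 27 = 18, d_2 = (774 - 18^2)/45 = 450/45 = 10, a_2 = floor((27 + 18)/10) = 4.
  m_3 = 10*4 - 18 = 22, d_3 = (774 - 22^2)/10 = 290/10 = 29, a_3 = floor((27 + 22)/29) = 1.
  m_4 = 29*1 - 22 = 7, d_4 = (774 - 7^2)/29 = 725/29 = 25, a_4 = floor((27 + 7)/25) = 1.
  m_5 = 25*1 - 7 = 18, d_5 = (774 - 18^2)/25 = 450/25 = 18, a_5 = floor((27 + 18)/18) = 2.
  m_6 = 18*2 - 18 = 18, d_6 = (774 - 18^2)/18 = 450/18 = 25, a_6 = floor((27 + 18)/25) = 1.
  m_7 = 25*1 - 18 = 7, d_7 = (774 - 7^2)/25 = 725/25 = 29, a_7 = floor((27 + 7)/29) = 1.
  m_8 = 29*1 - 7 = 22, d_8 = (774 - 22^2)/29 = 290/29 = 10, a_8 = floor((27 + 22)/10) = 4.
  m_9 = 10*4 - 22 = 18, d_9 = (774 - 18^2)/10 = 450/10 = 45, a_9 = floor((27 + 18)/45) = 1.
  m_10 = 45*1 - 18 = 27, d_10 = (774 - 27^2)/45 = 45/45 = 1, a_10 = floor((27 + 27)/1) = 54.
  m_11 = 1*54 - 27 = 27, d_11 = (774 - 27^2)/1 = 45/1 = 45: (m_11, d_11) = (m_1, d_1) = (27, 45), so from here the quotients repeat a_1, ..., a_10; the period length is 10.
Hence the expansion of sqrt(774) is a_0 = 27 followed by the repeating block 1, 4, 1, 1, 2, 1, 1, 4, 1, 54 (period 10).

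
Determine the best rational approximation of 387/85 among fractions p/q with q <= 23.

Expand x = 387/85 as a continued fraction with the Euclidean algorithm:
  387 = 4*85 + 47, so a_0 = 4.
  85 = 1*47 + 38, so a_1 = 1.
  47 = 1*38 + 9, so a_2 = 1.
  38 = 4*9 + 2, so a_3 = 4.
  9 = 4*2 + 1, so a_4 = 4.
  2 = 2*1 + 0, so a_5 = 2.
so x = [4; 1, 1, 4, 4, 2].
Convergents (p_i = a_i*p_{i-1} + p_{i-2}, q_i = a_i*q_{i-1} + q_{i-2} with p_{-2}=0, p_{-1}=1, q_{-2}=1, q_{-1}=0), until the denominator exceeds 23:
  i=0: a_0=4, p_0 = 4*1 + 0 = 4, q_0 = 4*0 + 1 = 1.
  i=1: a_1=1, p_1 = 1*4 + 1 = 5, q_1 = 1*1 + 0 = 1.
  i=2: a_2=1, p_2 = 1*5 + 4 = 9, q_2 = 1*1 + 1 = 2.
  i=3: a_3=4, p_3 = 4*9 + 5 = 41, q_3 = 4*2 + 1 = 9.
  i=4: a_4=4, p_4 = 4*41 + 9 = 173, q_4 = 4*9 + 2 = 38.
q_4 = 38 > 23, so the last convergent with denominator <= 23 is p_3/q_3 = 41/9.
The closest fraction with denominator <= 23 is either p_3/q_3 or the intermediate fraction (k*p_3 + p_2)/(k*q_3 + q_2) with the largest k >= 1 whose denominator stays <= 23; these approach x as k grows, and every other convergent or intermediate fraction in range is farther away.
Largest k: floor((23 - q_2)/q_3) = floor((23 - 2)/9) = 2.
That gives (2*41 + 9)/(2*9 + 2) = 91/20.
Compare the errors: |x - 41/9| = |387*9 - 41*85|/(85*9) = 2/765, and |x - 91/20| = |387*20 - 91*85|/(85*20) = 5/1700.
Cross-multiplying, 2*1700 = 3400 < 3825 = 5*765, so 2/765 is smaller: the convergent 41/9 is closer to x than 91/20.

41/9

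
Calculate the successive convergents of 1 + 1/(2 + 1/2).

1/1, 3/2, 7/5

Using the convergent recurrence p_i = a_i*p_{i-1} + p_{i-2}, q_i = a_i*q_{i-1} + q_{i-2} with p_{-2}=0, p_{-1}=1, q_{-2}=1, q_{-1}=0:
  i=0: a_0=1, p_0 = 1*1 + 0 = 1, q_0 = 1*0 + 1 = 1.
  i=1: a_1=2, p_1 = 2*1 + 1 = 3, q_1 = 2*1 + 0 = 2.
  i=2: a_2=2, p_2 = 2*3 + 1 = 7, q_2 = 2*2 + 1 = 5.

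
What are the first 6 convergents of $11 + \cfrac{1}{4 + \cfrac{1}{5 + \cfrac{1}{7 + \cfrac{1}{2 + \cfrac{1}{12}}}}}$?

11/1, 45/4, 236/21, 1697/151, 3630/323, 45257/4027

Using the convergent recurrence p_i = a_i*p_{i-1} + p_{i-2}, q_i = a_i*q_{i-1} + q_{i-2} with p_{-2}=0, p_{-1}=1, q_{-2}=1, q_{-1}=0:
  i=0: a_0=11, p_0 = 11*1 + 0 = 11, q_0 = 11*0 + 1 = 1.
  i=1: a_1=4, p_1 = 4*11 + 1 = 45, q_1 = 4*1 + 0 = 4.
  i=2: a_2=5, p_2 = 5*45 + 11 = 236, q_2 = 5*4 + 1 = 21.
  i=3: a_3=7, p_3 = 7*236 + 45 = 1697, q_3 = 7*21 + 4 = 151.
  i=4: a_4=2, p_4 = 2*1697 + 236 = 3630, q_4 = 2*151 + 21 = 323.
  i=5: a_5=12, p_5 = 12*3630 + 1697 = 45257, q_5 = 12*323 + 151 = 4027.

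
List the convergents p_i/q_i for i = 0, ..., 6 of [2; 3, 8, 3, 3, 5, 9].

2/1, 7/3, 58/25, 181/78, 601/259, 3186/1373, 29275/12616

Using the convergent recurrence p_i = a_i*p_{i-1} + p_{i-2}, q_i = a_i*q_{i-1} + q_{i-2} with p_{-2}=0, p_{-1}=1, q_{-2}=1, q_{-1}=0:
  i=0: a_0=2, p_0 = 2*1 + 0 = 2, q_0 = 2*0 + 1 = 1.
  i=1: a_1=3, p_1 = 3*2 + 1 = 7, q_1 = 3*1 + 0 = 3.
  i=2: a_2=8, p_2 = 8*7 + 2 = 58, q_2 = 8*3 + 1 = 25.
  i=3: a_3=3, p_3 = 3*58 + 7 = 181, q_3 = 3*25 + 3 = 78.
  i=4: a_4=3, p_4 = 3*181 + 58 = 601, q_4 = 3*78 + 25 = 259.
  i=5: a_5=5, p_5 = 5*601 + 181 = 3186, q_5 = 5*259 + 78 = 1373.
  i=6: a_6=9, p_6 = 9*3186 + 601 = 29275, q_6 = 9*1373 + 259 = 12616.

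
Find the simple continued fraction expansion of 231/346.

[0; 1, 2, 115]

Run the Euclidean algorithm on 231 and 346; the successive quotients are the partial quotients a_0, a_1, ... (each step inverts the fractional part left over by the previous one):
  231 = 0*346 + 231, so a_0 = 0.
  346 = 1*231 + 115, so a_1 = 1.
  231 = 2*115 + 1, so a_2 = 2.
  115 = 115*1 + 0, so a_3 = 115.
The remainder reaches 0 after 4 divisions, so the expansion has 4 partial quotients, read off in order.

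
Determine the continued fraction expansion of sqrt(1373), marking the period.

Write x_i = (sqrt(1373) + m_i)/d_i with (m_0, d_0) = (0, 1). a_0 = floor(sqrt(1373)) = 37, since 37^2 = 1369 <= 1373 < 1444 = 38^2.
Iterate m_{i+1} = d_i*a_i - m_i, d_{i+1} = (1373 - m_{i+1}^2)/d_i, a_{i+1} = floor((a_0 + m_{i+1})/d_{i+1}):
  m_1 = 1*37 - 0 = 37, d_1 = (1373 - 37^2)/1 = 4/1 = 4, a_1 = floor((37 + 37)/4) = 18.
  m_2 = 4*18 - 37 = 35, d_2 = (1373 - 35^2)/4 = 148/4 = 37, a_2 = floor((37 + 35)/37) = 1.
  m_3 = 37*1 - 35 = 2, d_3 = (1373 - 2^2)/37 = 1369/37 = 37, a_3 = floor((37 + 2)/37) = 1.
  m_4 = 37*1 - 2 = 35, d_4 = (1373 - 35^2)/37 = 148/37 = 4, a_4 = floor((37 + 35)/4) = 18.
  m_5 = 4*18 - 35 = 37, d_5 = (1373 - 37^2)/4 = 4/4 = 1, a_5 = floor((37 + 37)/1) = 74.
  m_6 = 1*74 - 37 = 37, d_6 = (1373 - 37^2)/1 = 4/1 = 4: (m_6, d_6) = (m_1, d_1) = (37, 4), so from here the quotients repeat a_1, ..., a_5; the period length is 5.
Hence the expansion of sqrt(1373) is a_0 = 37 followed by the repeating block 18, 1, 1, 18, 74 (period 5).

[37; (18, 1, 1, 18, 74)]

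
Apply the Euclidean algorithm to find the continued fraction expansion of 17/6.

Run the Euclidean algorithm on 17 and 6; the successive quotients are the partial quotients a_0, a_1, ... (each step inverts the fractional part left over by the previous one):
  17 = 2*6 + 5, so a_0 = 2.
  6 = 1*5 + 1, so a_1 = 1.
  5 = 5*1 + 0, so a_2 = 5.
The remainder reaches 0 after 3 divisions, so the expansion has 3 partial quotients, read off in order.

[2; 1, 5]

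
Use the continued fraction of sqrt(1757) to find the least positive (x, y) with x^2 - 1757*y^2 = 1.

First expand sqrt(1757) as a continued fraction. With x_i = (sqrt(1757) + m_i)/d_i and (m_0, d_0) = (0, 1): a_0 = floor(sqrt(1757)) = 41, since 41^2 = 1681 <= 1757 < 1764 = 42^2.
Iterate m_{i+1} = d_i*a_i - m_i, d_{i+1} = (1757 - m_{i+1}^2)/d_i, a_{i+1} = floor((a_0 + m_{i+1})/d_{i+1}):
  m_1 = 1*41 - 0 = 41, d_1 = (1757 - 41^2)/1 = 76/1 = 76, a_1 = floor((41 + 41)/76) = 1.
  m_2 = 76*1 - 41 = 35, d_2 = (1757 - 35^2)/76 = 532/76 = 7, a_2 = floor((41 + 35)/7) = 10.
  m_3 = 7*10 - 35 = 35, d_3 = (1757 - 35^2)/7 = 532/7 = 76, a_3 = floor((41 + 35)/76) = 1.
  m_4 = 76*1 - 35 = 41, d_4 = (1757 - 41^2)/76 = 76/76 = 1, a_4 = floor((41 + 41)/1) = 82.
  m_5 = 1*82 - 41 = 41, d_5 = (1757 - 41^2)/1 = 76/1 = 76: (m_5, d_5) = (m_1, d_1) = (41, 76), so from here the quotients repeat a_1, ..., a_4; the period length is 4.
So sqrt(1757) = [41; (1, 10, 1, 82)] with period length k = 4.
k is even, so the fundamental solution of x^2 - 1757y^2 = 1 is (p_{k-1}, q_{k-1}) = (p_3, q_3); compute convergents through index 3.
Convergents (p_i = a_i*p_{i-1} + p_{i-2}, q_i = a_i*q_{i-1} + q_{i-2} with p_{-2}=0, p_{-1}=1, q_{-2}=1, q_{-1}=0):
  i=0: a_0=41, p_0 = 41*1 + 0 = 41, q_0 = 41*0 + 1 = 1.
  i=1: a_1=1, p_1 = 1*41 + 1 = 42, q_1 = 1*1 + 0 = 1.
  i=2: a_2=10, p_2 = 10*42 + 41 = 461, q_2 = 10*1 + 1 = 11.
  i=3: a_3=1, p_3 = 1*461 + 42 = 503, q_3 = 1*11 + 1 = 12.
Check: 503^2 - 1757*12^2 = 253009 - 253008 = 1, so (x, y) = (503, 12) solves the equation, and by the theorem it is the least positive solution.

(x, y) = (503, 12)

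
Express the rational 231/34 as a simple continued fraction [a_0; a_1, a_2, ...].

[6; 1, 3, 1, 6]

Run the Euclidean algorithm on 231 and 34; the successive quotients are the partial quotients a_0, a_1, ... (each step inverts the fractional part left over by the previous one):
  231 = 6*34 + 27, so a_0 = 6.
  34 = 1*27 + 7, so a_1 = 1.
  27 = 3*7 + 6, so a_2 = 3.
  7 = 1*6 + 1, so a_3 = 1.
  6 = 6*1 + 0, so a_4 = 6.
The remainder reaches 0 after 5 divisions, so the expansion has 5 partial quotients, read off in order.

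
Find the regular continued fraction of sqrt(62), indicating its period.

[7; (1, 6, 1, 14)]

Write x_i = (sqrt(62) + m_i)/d_i with (m_0, d_0) = (0, 1). a_0 = floor(sqrt(62)) = 7, since 7^2 = 49 <= 62 < 64 = 8^2.
Iterate m_{i+1} = d_i*a_i - m_i, d_{i+1} = (62 - m_{i+1}^2)/d_i, a_{i+1} = floor((a_0 + m_{i+1})/d_{i+1}):
  m_1 = 1*7 - 0 = 7, d_1 = (62 - 7^2)/1 = 13/1 = 13, a_1 = floor((7 + 7)/13) = 1.
  m_2 = 13*1 - 7 = 6, d_2 = (62 - 6^2)/13 = 26/13 = 2, a_2 = floor((7 + 6)/2) = 6.
  m_3 = 2*6 - 6 = 6, d_3 = (62 - 6^2)/2 = 26/2 = 13, a_3 = floor((7 + 6)/13) = 1.
  m_4 = 13*1 - 6 = 7, d_4 = (62 - 7^2)/13 = 13/13 = 1, a_4 = floor((7 + 7)/1) = 14.
  m_5 = 1*14 - 7 = 7, d_5 = (62 - 7^2)/1 = 13/1 = 13: (m_5, d_5) = (m_1, d_1) = (7, 13), so from here the quotients repeat a_1, ..., a_4; the period length is 4.
Hence the expansion of sqrt(62) is a_0 = 7 followed by the repeating block 1, 6, 1, 14 (period 4).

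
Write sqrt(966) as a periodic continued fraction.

Write x_i = (sqrt(966) + m_i)/d_i with (m_0, d_0) = (0, 1). a_0 = floor(sqrt(966)) = 31, since 31^2 = 961 <= 966 < 1024 = 32^2.
Iterate m_{i+1} = d_i*a_i - m_i, d_{i+1} = (966 - m_{i+1}^2)/d_i, a_{i+1} = floor((a_0 + m_{i+1})/d_{i+1}):
  m_1 = 1*31 - 0 = 31, d_1 = (966 - 31^2)/1 = 5/1 = 5, a_1 = floor((31 + 31)/5) = 12.
  m_2 = 5*12 - 31 = 29, d_2 = (966 - 29^2)/5 = 125/5 = 25, a_2 = floor((31 + 29)/25) = 2.
  m_3 = 25*2 - 29 = 21, d_3 = (966 - 21^2)/25 = 525/25 = 21, a_3 = floor((31 + 21)/21) = 2.
  m_4 = 21*2 - 21 = 21, d_4 = (966 - 21^2)/21 = 525/21 = 25, a_4 = floor((31 + 21)/25) = 2.
  m_5 = 25*2 - 21 = 29, d_5 = (966 - 29^2)/25 = 125/25 = 5, a_5 = floor((31 + 29)/5) = 12.
  m_6 = 5*12 - 29 = 31, d_6 = (966 - 31^2)/5 = 5/5 = 1, a_6 = floor((31 + 31)/1) = 62.
  m_7 = 1*62 - 31 = 31, d_7 = (966 - 31^2)/1 = 5/1 = 5: (m_7, d_7) = (m_1, d_1) = (31, 5), so from here the quotients repeat a_1, ..., a_6; the period length is 6.
Hence the expansion of sqrt(966) is a_0 = 31 followed by the repeating block 12, 2, 2, 2, 12, 62 (period 6).

[31; (12, 2, 2, 2, 12, 62)]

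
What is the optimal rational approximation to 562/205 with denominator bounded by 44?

Expand x = 562/205 as a continued fraction with the Euclidean algorithm:
  562 = 2*205 + 152, so a_0 = 2.
  205 = 1*152 + 53, so a_1 = 1.
  152 = 2*53 + 46, so a_2 = 2.
  53 = 1*46 + 7, so a_3 = 1.
  46 = 6*7 + 4, so a_4 = 6.
  7 = 1*4 + 3, so a_5 = 1.
  4 = 1*3 + 1, so a_6 = 1.
  3 = 3*1 + 0, so a_7 = 3.
so x = [2; 1, 2, 1, 6, 1, 1, 3].
Convergents (p_i = a_i*p_{i-1} + p_{i-2}, q_i = a_i*q_{i-1} + q_{i-2} with p_{-2}=0, p_{-1}=1, q_{-2}=1, q_{-1}=0), until the denominator exceeds 44:
  i=0: a_0=2, p_0 = 2*1 + 0 = 2, q_0 = 2*0 + 1 = 1.
  i=1: a_1=1, p_1 = 1*2 + 1 = 3, q_1 = 1*1 + 0 = 1.
  i=2: a_2=2, p_2 = 2*3 + 2 = 8, q_2 = 2*1 + 1 = 3.
  i=3: a_3=1, p_3 = 1*8 + 3 = 11, q_3 = 1*3 + 1 = 4.
  i=4: a_4=6, p_4 = 6*11 + 8 = 74, q_4 = 6*4 + 3 = 27.
  i=5: a_5=1, p_5 = 1*74 + 11 = 85, q_5 = 1*27 + 4 = 31.
  i=6: a_6=1, p_6 = 1*85 + 74 = 159, q_6 = 1*31 + 27 = 58.
q_6 = 58 > 44, so the last convergent with denominator <= 44 is p_5/q_5 = 85/31.
The closest fraction with denominator <= 44 is either p_5/q_5 or the intermediate fraction (k*p_5 + p_4)/(k*q_5 + q_4) with the largest k >= 1 whose denominator stays <= 44; these approach x as k grows, and every other convergent or intermediate fraction in range is farther away.
Largest k: floor((44 - q_4)/q_5) = floor((44 - 27)/31) = 0.
Since k = 0, no intermediate fraction beyond p_5/q_5 has denominator <= 44, so the convergent 85/31 is the closest (its error is |562*31 - 85*205|/(205*31) = 3/6355).

85/31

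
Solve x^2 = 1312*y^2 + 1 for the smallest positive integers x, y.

(x, y) = (53137, 1467)

First expand sqrt(1312) as a continued fraction. With x_i = (sqrt(1312) + m_i)/d_i and (m_0, d_0) = (0, 1): a_0 = floor(sqrt(1312)) = 36, since 36^2 = 1296 <= 1312 < 1369 = 37^2.
Iterate m_{i+1} = d_i*a_i - m_i, d_{i+1} = (1312 - m_{i+1}^2)/d_i, a_{i+1} = floor((a_0 + m_{i+1})/d_{i+1}):
  m_1 = 1*36 - 0 = 36, d_1 = (1312 - 36^2)/1 = 16/1 = 16, a_1 = floor((36 + 36)/16) = 4.
  m_2 = 16*4 - 36 = 28, d_2 = (1312 - 28^2)/16 = 528/16 = 33, a_2 = floor((36 + 28)/33) = 1.
  m_3 = 33*1 - 28 = 5, d_3 = (1312 - 5^2)/33 = 1287/33 = 39, a_3 = floor((36 + 5)/39) = 1.
  m_4 = 39*1 - 5 = 34, d_4 = (1312 - 34^2)/39 = 156/39 = 4, a_4 = floor((36 + 34)/4) = 17.
  m_5 = 4*17 - 34 = 34, d_5 = (1312 - 34^2)/4 = 156/4 = 39, a_5 = floor((36 + 34)/39) = 1.
  m_6 = 39*1 - 34 = 5, d_6 = (1312 - 5^2)/39 = 1287/39 = 33, a_6 = floor((36 + 5)/33) = 1.
  m_7 = 33*1 - 5 = 28, d_7 = (1312 - 28^2)/33 = 528/33 = 16, a_7 = floor((36 + 28)/16) = 4.
  m_8 = 16*4 - 28 = 36, d_8 = (1312 - 36^2)/16 = 16/16 = 1, a_8 = floor((36 + 36)/1) = 72.
  m_9 = 1*72 - 36 = 36, d_9 = (1312 - 36^2)/1 = 16/1 = 16: (m_9, d_9) = (m_1, d_1) = (36, 16), so from here the quotients repeat a_1, ..., a_8; the period length is 8.
So sqrt(1312) = [36; (4, 1, 1, 17, 1, 1, 4, 72)] with period length k = 8.
k is even, so the fundamental solution of x^2 - 1312y^2 = 1 is (p_{k-1}, q_{k-1}) = (p_7, q_7); compute convergents through index 7.
Convergents (p_i = a_i*p_{i-1} + p_{i-2}, q_i = a_i*q_{i-1} + q_{i-2} with p_{-2}=0, p_{-1}=1, q_{-2}=1, q_{-1}=0):
  i=0: a_0=36, p_0 = 36*1 + 0 = 36, q_0 = 36*0 + 1 = 1.
  i=1: a_1=4, p_1 = 4*36 + 1 = 145, q_1 = 4*1 + 0 = 4.
  i=2: a_2=1, p_2 = 1*145 + 36 = 181, q_2 = 1*4 + 1 = 5.
  i=3: a_3=1, p_3 = 1*181 + 145 = 326, q_3 = 1*5 + 4 = 9.
  i=4: a_4=17, p_4 = 17*326 + 181 = 5723, q_4 = 17*9 + 5 = 158.
  i=5: a_5=1, p_5 = 1*5723 + 326 = 6049, q_5 = 1*158 + 9 = 167.
  i=6: a_6=1, p_6 = 1*6049 + 5723 = 11772, q_6 = 1*167 + 158 = 325.
  i=7: a_7=4, p_7 = 4*11772 + 6049 = 53137, q_7 = 4*325 + 167 = 1467.
Check: 53137^2 - 1312*1467^2 = 2823540769 - 2823540768 = 1, so (x, y) = (53137, 1467) solves the equation, and by the theorem it is the least positive solution.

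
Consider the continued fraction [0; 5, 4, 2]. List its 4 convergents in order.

0/1, 1/5, 4/21, 9/47

Using the convergent recurrence p_i = a_i*p_{i-1} + p_{i-2}, q_i = a_i*q_{i-1} + q_{i-2} with p_{-2}=0, p_{-1}=1, q_{-2}=1, q_{-1}=0:
  i=0: a_0=0, p_0 = 0*1 + 0 = 0, q_0 = 0*0 + 1 = 1.
  i=1: a_1=5, p_1 = 5*0 + 1 = 1, q_1 = 5*1 + 0 = 5.
  i=2: a_2=4, p_2 = 4*1 + 0 = 4, q_2 = 4*5 + 1 = 21.
  i=3: a_3=2, p_3 = 2*4 + 1 = 9, q_3 = 2*21 + 5 = 47.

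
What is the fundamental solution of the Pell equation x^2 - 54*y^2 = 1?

(x, y) = (485, 66)

First expand sqrt(54) as a continued fraction. With x_i = (sqrt(54) + m_i)/d_i and (m_0, d_0) = (0, 1): a_0 = floor(sqrt(54)) = 7, since 7^2 = 49 <= 54 < 64 = 8^2.
Iterate m_{i+1} = d_i*a_i - m_i, d_{i+1} = (54 - m_{i+1}^2)/d_i, a_{i+1} = floor((a_0 + m_{i+1})/d_{i+1}):
  m_1 = 1*7 - 0 = 7, d_1 = (54 - 7^2)/1 = 5/1 = 5, a_1 = floor((7 + 7)/5) = 2.
  m_2 = 5*2 - 7 = 3, d_2 = (54 - 3^2)/5 = 45/5 = 9, a_2 = floor((7 + 3)/9) = 1.
  m_3 = 9*1 - 3 = 6, d_3 = (54 - 6^2)/9 = 18/9 = 2, a_3 = floor((7 + 6)/2) = 6.
  m_4 = 2*6 - 6 = 6, d_4 = (54 - 6^2)/2 = 18/2 = 9, a_4 = floor((7 + 6)/9) = 1.
  m_5 = 9*1 - 6 = 3, d_5 = (54 - 3^2)/9 = 45/9 = 5, a_5 = floor((7 + 3)/5) = 2.
  m_6 = 5*2 - 3 = 7, d_6 = (54 - 7^2)/5 = 5/5 = 1, a_6 = floor((7 + 7)/1) = 14.
  m_7 = 1*14 - 7 = 7, d_7 = (54 - 7^2)/1 = 5/1 = 5: (m_7, d_7) = (m_1, d_1) = (7, 5), so from here the quotients repeat a_1, ..., a_6; the period length is 6.
So sqrt(54) = [7; (2, 1, 6, 1, 2, 14)] with period length k = 6.
k is even, so the fundamental solution of x^2 - 54y^2 = 1 is (p_{k-1}, q_{k-1}) = (p_5, q_5); compute convergents through index 5.
Convergents (p_i = a_i*p_{i-1} + p_{i-2}, q_i = a_i*q_{i-1} + q_{i-2} with p_{-2}=0, p_{-1}=1, q_{-2}=1, q_{-1}=0):
  i=0: a_0=7, p_0 = 7*1 + 0 = 7, q_0 = 7*0 + 1 = 1.
  i=1: a_1=2, p_1 = 2*7 + 1 = 15, q_1 = 2*1 + 0 = 2.
  i=2: a_2=1, p_2 = 1*15 + 7 = 22, q_2 = 1*2 + 1 = 3.
  i=3: a_3=6, p_3 = 6*22 + 15 = 147, q_3 = 6*3 + 2 = 20.
  i=4: a_4=1, p_4 = 1*147 + 22 = 169, q_4 = 1*20 + 3 = 23.
  i=5: a_5=2, p_5 = 2*169 + 147 = 485, q_5 = 2*23 + 20 = 66.
Check: 485^2 - 54*66^2 = 235225 - 235224 = 1, so (x, y) = (485, 66) solves the equation, and by the theorem it is the least positive solution.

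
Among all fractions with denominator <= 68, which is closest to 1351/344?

Expand x = 1351/344 as a continued fraction with the Euclidean algorithm:
  1351 = 3*344 + 319, so a_0 = 3.
  344 = 1*319 + 25, so a_1 = 1.
  319 = 12*25 + 19, so a_2 = 12.
  25 = 1*19 + 6, so a_3 = 1.
  19 = 3*6 + 1, so a_4 = 3.
  6 = 6*1 + 0, so a_5 = 6.
so x = [3; 1, 12, 1, 3, 6].
Convergents (p_i = a_i*p_{i-1} + p_{i-2}, q_i = a_i*q_{i-1} + q_{i-2} with p_{-2}=0, p_{-1}=1, q_{-2}=1, q_{-1}=0), until the denominator exceeds 68:
  i=0: a_0=3, p_0 = 3*1 + 0 = 3, q_0 = 3*0 + 1 = 1.
  i=1: a_1=1, p_1 = 1*3 + 1 = 4, q_1 = 1*1 + 0 = 1.
  i=2: a_2=12, p_2 = 12*4 + 3 = 51, q_2 = 12*1 + 1 = 13.
  i=3: a_3=1, p_3 = 1*51 + 4 = 55, q_3 = 1*13 + 1 = 14.
  i=4: a_4=3, p_4 = 3*55 + 51 = 216, q_4 = 3*14 + 13 = 55.
  i=5: a_5=6, p_5 = 6*216 + 55 = 1351, q_5 = 6*55 + 14 = 344.
q_5 = 344 > 68, so the last convergent with denominator <= 68 is p_4/q_4 = 216/55.
The closest fraction with denominator <= 68 is either p_4/q_4 or the intermediate fraction (k*p_4 + p_3)/(k*q_4 + q_3) with the largest k >= 1 whose denominator stays <= 68; these approach x as k grows, and every other convergent or intermediate fraction in range is farther away.
Largest k: floor((68 - q_3)/q_4) = floor((68 - 14)/55) = 0.
Since k = 0, no intermediate fraction beyond p_4/q_4 has denominator <= 68, so the convergent 216/55 is the closest (its error is |1351*55 - 216*344|/(344*55) = 1/18920).

216/55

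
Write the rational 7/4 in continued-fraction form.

Run the Euclidean algorithm on 7 and 4; the successive quotients are the partial quotients a_0, a_1, ... (each step inverts the fractional part left over by the previous one):
  7 = 1*4 + 3, so a_0 = 1.
  4 = 1*3 + 1, so a_1 = 1.
  3 = 3*1 + 0, so a_2 = 3.
The remainder reaches 0 after 3 divisions, so the expansion has 3 partial quotients, read off in order.

[1; 1, 3]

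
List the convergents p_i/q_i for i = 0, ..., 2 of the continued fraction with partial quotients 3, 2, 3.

Using the convergent recurrence p_i = a_i*p_{i-1} + p_{i-2}, q_i = a_i*q_{i-1} + q_{i-2} with p_{-2}=0, p_{-1}=1, q_{-2}=1, q_{-1}=0:
  i=0: a_0=3, p_0 = 3*1 + 0 = 3, q_0 = 3*0 + 1 = 1.
  i=1: a_1=2, p_1 = 2*3 + 1 = 7, q_1 = 2*1 + 0 = 2.
  i=2: a_2=3, p_2 = 3*7 + 3 = 24, q_2 = 3*2 + 1 = 7.

3/1, 7/2, 24/7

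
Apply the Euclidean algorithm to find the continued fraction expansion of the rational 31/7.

Run the Euclidean algorithm on 31 and 7; the successive quotients are the partial quotients a_0, a_1, ... (each step inverts the fractional part left over by the previous one):
  31 = 4*7 + 3, so a_0 = 4.
  7 = 2*3 + 1, so a_1 = 2.
  3 = 3*1 + 0, so a_2 = 3.
The remainder reaches 0 after 3 divisions, so the expansion has 3 partial quotients, read off in order.

[4; 2, 3]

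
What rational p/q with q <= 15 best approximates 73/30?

17/7

Expand x = 73/30 as a continued fraction with the Euclidean algorithm:
  73 = 2*30 + 13, so a_0 = 2.
  30 = 2*13 + 4, so a_1 = 2.
  13 = 3*4 + 1, so a_2 = 3.
  4 = 4*1 + 0, so a_3 = 4.
so x = [2; 2, 3, 4].
Convergents (p_i = a_i*p_{i-1} + p_{i-2}, q_i = a_i*q_{i-1} + q_{i-2} with p_{-2}=0, p_{-1}=1, q_{-2}=1, q_{-1}=0), until the denominator exceeds 15:
  i=0: a_0=2, p_0 = 2*1 + 0 = 2, q_0 = 2*0 + 1 = 1.
  i=1: a_1=2, p_1 = 2*2 + 1 = 5, q_1 = 2*1 + 0 = 2.
  i=2: a_2=3, p_2 = 3*5 + 2 = 17, q_2 = 3*2 + 1 = 7.
  i=3: a_3=4, p_3 = 4*17 + 5 = 73, q_3 = 4*7 + 2 = 30.
q_3 = 30 > 15, so the last convergent with denominator <= 15 is p_2/q_2 = 17/7.
The closest fraction with denominator <= 15 is either p_2/q_2 or the intermediate fraction (k*p_2 + p_1)/(k*q_2 + q_1) with the largest k >= 1 whose denominator stays <= 15; these approach x as k grows, and every other convergent or intermediate fraction in range is farther away.
Largest k: floor((15 - q_1)/q_2) = floor((15 - 2)/7) = 1.
That gives (1*17 + 5)/(1*7 + 2) = 22/9.
Compare the errors: |x - 17/7| = |73*7 - 17*30|/(30*7) = 1/210, and |x - 22/9| = |73*9 - 22*30|/(30*9) = 3/270.
Cross-multiplying, 1*270 = 270 < 630 = 3*210, so 1/210 is smaller: the convergent 17/7 is closer to x than 22/9.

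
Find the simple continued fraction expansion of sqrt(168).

[12; (1, 24)]

Write x_i = (sqrt(168) + m_i)/d_i with (m_0, d_0) = (0, 1). a_0 = floor(sqrt(168)) = 12, since 12^2 = 144 <= 168 < 169 = 13^2.
Iterate m_{i+1} = d_i*a_i - m_i, d_{i+1} = (168 - m_{i+1}^2)/d_i, a_{i+1} = floor((a_0 + m_{i+1})/d_{i+1}):
  m_1 = 1*12 - 0 = 12, d_1 = (168 - 12^2)/1 = 24/1 = 24, a_1 = floor((12 + 12)/24) = 1.
  m_2 = 24*1 - 12 = 12, d_2 = (168 - 12^2)/24 = 24/24 = 1, a_2 = floor((12 + 12)/1) = 24.
  m_3 = 1*24 - 12 = 12, d_3 = (168 - 12^2)/1 = 24/1 = 24: (m_3, d_3) = (m_1, d_1) = (12, 24), so from here the quotients repeat a_1, a_2; the period length is 2.
Hence the expansion of sqrt(168) is a_0 = 12 followed by the repeating block 1, 24 (period 2).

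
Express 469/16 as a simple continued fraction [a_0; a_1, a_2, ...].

Run the Euclidean algorithm on 469 and 16; the successive quotients are the partial quotients a_0, a_1, ... (each step inverts the fractional part left over by the previous one):
  469 = 29*16 + 5, so a_0 = 29.
  16 = 3*5 + 1, so a_1 = 3.
  5 = 5*1 + 0, so a_2 = 5.
The remainder reaches 0 after 3 divisions, so the expansion has 3 partial quotients, read off in order.

[29; 3, 5]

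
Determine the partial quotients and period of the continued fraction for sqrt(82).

[9; (18)]

Write x_i = (sqrt(82) + m_i)/d_i with (m_0, d_0) = (0, 1). a_0 = floor(sqrt(82)) = 9, since 9^2 = 81 <= 82 < 100 = 10^2.
Iterate m_{i+1} = d_i*a_i - m_i, d_{i+1} = (82 - m_{i+1}^2)/d_i, a_{i+1} = floor((a_0 + m_{i+1})/d_{i+1}):
  m_1 = 1*9 - 0 = 9, d_1 = (82 - 9^2)/1 = 1/1 = 1, a_1 = floor((9 + 9)/1) = 18.
  m_2 = 1*18 - 9 = 9, d_2 = (82 - 9^2)/1 = 1/1 = 1: (m_2, d_2) = (m_1, d_1) = (9, 1), so from here the quotient a_1 repeats; the period length is 1.
Hence the expansion of sqrt(82) is a_0 = 9 followed by the repeating block 18 (period 1).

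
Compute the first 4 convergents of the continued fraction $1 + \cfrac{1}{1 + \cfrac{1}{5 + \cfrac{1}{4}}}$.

1/1, 2/1, 11/6, 46/25

Using the convergent recurrence p_i = a_i*p_{i-1} + p_{i-2}, q_i = a_i*q_{i-1} + q_{i-2} with p_{-2}=0, p_{-1}=1, q_{-2}=1, q_{-1}=0:
  i=0: a_0=1, p_0 = 1*1 + 0 = 1, q_0 = 1*0 + 1 = 1.
  i=1: a_1=1, p_1 = 1*1 + 1 = 2, q_1 = 1*1 + 0 = 1.
  i=2: a_2=5, p_2 = 5*2 + 1 = 11, q_2 = 5*1 + 1 = 6.
  i=3: a_3=4, p_3 = 4*11 + 2 = 46, q_3 = 4*6 + 1 = 25.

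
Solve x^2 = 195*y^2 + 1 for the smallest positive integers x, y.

(x, y) = (14, 1)

First expand sqrt(195) as a continued fraction. With x_i = (sqrt(195) + m_i)/d_i and (m_0, d_0) = (0, 1): a_0 = floor(sqrt(195)) = 13, since 13^2 = 169 <= 195 < 196 = 14^2.
Iterate m_{i+1} = d_i*a_i - m_i, d_{i+1} = (195 - m_{i+1}^2)/d_i, a_{i+1} = floor((a_0 + m_{i+1})/d_{i+1}):
  m_1 = 1*13 - 0 = 13, d_1 = (195 - 13^2)/1 = 26/1 = 26, a_1 = floor((13 + 13)/26) = 1.
  m_2 = 26*1 - 13 = 13, d_2 = (195 - 13^2)/26 = 26/26 = 1, a_2 = floor((13 + 13)/1) = 26.
  m_3 = 1*26 - 13 = 13, d_3 = (195 - 13^2)/1 = 26/1 = 26: (m_3, d_3) = (m_1, d_1) = (13, 26), so from here the quotients repeat a_1, a_2; the period length is 2.
So sqrt(195) = [13; (1, 26)] with period length k = 2.
k is even, so the fundamental solution of x^2 - 195y^2 = 1 is (p_{k-1}, q_{k-1}) = (p_1, q_1); compute convergents through index 1.
Convergents (p_i = a_i*p_{i-1} + p_{i-2}, q_i = a_i*q_{i-1} + q_{i-2} with p_{-2}=0, p_{-1}=1, q_{-2}=1, q_{-1}=0):
  i=0: a_0=13, p_0 = 13*1 + 0 = 13, q_0 = 13*0 + 1 = 1.
  i=1: a_1=1, p_1 = 1*13 + 1 = 14, q_1 = 1*1 + 0 = 1.
Check: 14^2 - 195*1^2 = 196 - 195 = 1, so (x, y) = (14, 1) solves the equation, and by the theorem it is the least positive solution.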